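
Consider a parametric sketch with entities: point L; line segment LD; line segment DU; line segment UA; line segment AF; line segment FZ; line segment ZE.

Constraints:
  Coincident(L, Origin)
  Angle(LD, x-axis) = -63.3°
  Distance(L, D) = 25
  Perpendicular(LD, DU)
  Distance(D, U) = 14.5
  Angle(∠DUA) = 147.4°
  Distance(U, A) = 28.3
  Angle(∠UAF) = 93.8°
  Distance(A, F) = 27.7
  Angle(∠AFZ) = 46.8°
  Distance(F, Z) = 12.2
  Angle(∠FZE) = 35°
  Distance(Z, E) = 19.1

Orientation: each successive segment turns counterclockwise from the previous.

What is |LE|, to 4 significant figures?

39.22

L is at the origin; LD runs at -63.3° with length 25.0, so D = (11.23, -22.33). LD ⟂ DU, so DU runs at 26.70°; with |DU| = 14.5, U = (24.19, -15.82). ∠DUA = 147.4° gives UA at 59.30° from the x-axis; with |UA| = 28.3, A = (38.64, 8.515). ∠UAF = 93.8° gives AF at 145.5° from the x-axis; with |AF| = 27.7, F = (15.81, 24.20). ∠AFZ = 46.8° gives FZ at -81.30° from the x-axis; with |FZ| = 12.2, Z = (17.65, 12.14). ∠FZE = 35.0° gives ZE at 63.70° from the x-axis; with |ZE| = 19.1, E = (26.11, 29.27). Then |LE| = |E − L| = 39.22.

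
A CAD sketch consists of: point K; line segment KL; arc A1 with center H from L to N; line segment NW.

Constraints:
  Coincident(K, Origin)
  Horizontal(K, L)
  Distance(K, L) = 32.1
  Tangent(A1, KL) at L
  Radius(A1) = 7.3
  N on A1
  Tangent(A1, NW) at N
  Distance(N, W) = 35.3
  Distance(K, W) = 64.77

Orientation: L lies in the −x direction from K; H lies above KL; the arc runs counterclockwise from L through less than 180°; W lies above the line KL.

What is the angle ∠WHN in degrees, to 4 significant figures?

78.32°

Checks: |HN| = 7.300 ✓; ∠(HN, NW) = 90.00° ✓; |NW| = 35.30 ✓; |KW| = 64.77 ✓.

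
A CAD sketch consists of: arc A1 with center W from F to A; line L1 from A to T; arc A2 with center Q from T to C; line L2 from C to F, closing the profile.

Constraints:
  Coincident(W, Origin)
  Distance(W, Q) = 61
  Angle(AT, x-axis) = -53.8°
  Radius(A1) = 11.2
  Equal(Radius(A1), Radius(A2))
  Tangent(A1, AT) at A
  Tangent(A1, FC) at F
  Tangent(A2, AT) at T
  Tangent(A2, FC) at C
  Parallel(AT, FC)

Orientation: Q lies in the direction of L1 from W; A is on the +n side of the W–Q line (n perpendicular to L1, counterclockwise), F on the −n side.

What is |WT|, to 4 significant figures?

62.02

The slot axis is L1's direction at -53.8°, so u = (cos -53.8°, sin -53.8°) = (0.5906, -0.8070) and n = (−sin -53.8°, cos -53.8°) = (0.8070, 0.5906). W is at the origin and Q lies 61.0 along u from W, so Q = 61.0·u = (36.03, -49.22). Tangency of A1 to both parallel lines with radius 11.2 puts A and F at W ± 11.2·n: A = (9.038, 6.615), F = (-9.038, -6.615). Equal radii place T and C the same way about Q: T = Q + 11.2·n = (45.06, -42.61), C = Q − 11.2·n = (26.99, -55.84). Then |WT| = |T − W| = 62.02.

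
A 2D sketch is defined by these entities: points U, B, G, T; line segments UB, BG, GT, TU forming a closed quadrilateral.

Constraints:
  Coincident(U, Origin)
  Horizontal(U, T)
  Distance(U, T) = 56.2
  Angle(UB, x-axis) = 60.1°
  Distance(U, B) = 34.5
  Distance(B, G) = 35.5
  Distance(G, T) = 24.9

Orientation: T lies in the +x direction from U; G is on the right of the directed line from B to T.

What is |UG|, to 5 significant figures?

31.546

Checks: |BG| = 35.50 ✓; |GT| = 24.90 ✓.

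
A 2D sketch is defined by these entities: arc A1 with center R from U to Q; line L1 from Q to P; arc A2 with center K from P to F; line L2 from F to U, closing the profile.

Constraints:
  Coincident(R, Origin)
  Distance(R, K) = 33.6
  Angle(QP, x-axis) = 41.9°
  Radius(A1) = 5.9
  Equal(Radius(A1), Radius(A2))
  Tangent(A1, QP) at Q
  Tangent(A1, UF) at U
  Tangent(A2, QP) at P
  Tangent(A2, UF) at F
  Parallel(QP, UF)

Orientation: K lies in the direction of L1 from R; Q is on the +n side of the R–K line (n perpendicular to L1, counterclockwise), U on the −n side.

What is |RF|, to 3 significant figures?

34.1

Tangency of A1 to both parallel lines with radius 5.9 puts Q and U at R ± 5.9·n: Q = (-3.94, 4.39), U = (3.94, -4.39). Equal radii place P and F the same way about K: P = K + 5.9·n = (21.1, 26.8), F = K − 5.9·n = (28.9, 18.0). Then |RF| = |F − R| = 34.1.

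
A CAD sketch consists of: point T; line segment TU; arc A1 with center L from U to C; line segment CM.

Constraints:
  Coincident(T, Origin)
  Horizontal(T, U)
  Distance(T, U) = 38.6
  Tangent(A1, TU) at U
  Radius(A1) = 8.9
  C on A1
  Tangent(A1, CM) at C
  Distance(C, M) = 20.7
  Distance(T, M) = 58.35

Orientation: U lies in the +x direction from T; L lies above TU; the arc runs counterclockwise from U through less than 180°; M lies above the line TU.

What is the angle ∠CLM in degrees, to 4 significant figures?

66.73°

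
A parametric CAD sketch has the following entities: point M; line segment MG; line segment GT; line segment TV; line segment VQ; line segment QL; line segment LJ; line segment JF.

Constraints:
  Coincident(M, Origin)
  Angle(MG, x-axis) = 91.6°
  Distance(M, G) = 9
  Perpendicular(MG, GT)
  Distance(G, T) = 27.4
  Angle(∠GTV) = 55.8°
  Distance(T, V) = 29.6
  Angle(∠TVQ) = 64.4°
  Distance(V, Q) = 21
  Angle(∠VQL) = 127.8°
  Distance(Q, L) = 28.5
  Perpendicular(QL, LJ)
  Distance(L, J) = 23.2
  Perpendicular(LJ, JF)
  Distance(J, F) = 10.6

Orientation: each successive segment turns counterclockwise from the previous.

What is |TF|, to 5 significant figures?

1.8728

The perpendicularity gives LJ at right angles to QL, so LJ runs at -156.40°; with |LJ| = 23.2, J = (-32.943, 19.490). LJ ⟂ JF, so JF runs at -66.400°; with |JF| = 10.6, F = (-28.699, 9.7764). Then |TF| = |F − T| = 1.8728.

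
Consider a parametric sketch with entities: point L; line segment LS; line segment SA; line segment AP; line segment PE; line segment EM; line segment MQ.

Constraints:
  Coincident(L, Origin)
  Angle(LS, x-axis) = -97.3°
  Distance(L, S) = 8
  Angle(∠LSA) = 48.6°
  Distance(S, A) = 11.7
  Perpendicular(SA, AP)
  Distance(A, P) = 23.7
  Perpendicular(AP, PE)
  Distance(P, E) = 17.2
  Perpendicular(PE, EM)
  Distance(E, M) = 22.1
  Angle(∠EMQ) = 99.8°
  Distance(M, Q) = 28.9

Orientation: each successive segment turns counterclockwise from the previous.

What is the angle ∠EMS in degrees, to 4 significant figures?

106.2°

L is at the origin; LS runs at -97.3° with length 8.0, so S = (-1.017, -7.935). ∠LSA = 48.6° gives SA at 34.10° from the x-axis; with |SA| = 11.7, A = (8.672, -1.376). SA ⟂ AP, so AP runs at 124.1°; with |AP| = 23.7, P = (-4.615, 18.25). AP is perpendicular to PE, so PE runs at -145.9°; with |PE| = 17.2, E = (-18.86, 8.606). PE ⟂ EM, so EM runs at -55.90°; with |EM| = 22.1, M = (-6.468, -9.694). Then cos ∠EMS = ME·MS / (|ME||MS|), giving 106.2°.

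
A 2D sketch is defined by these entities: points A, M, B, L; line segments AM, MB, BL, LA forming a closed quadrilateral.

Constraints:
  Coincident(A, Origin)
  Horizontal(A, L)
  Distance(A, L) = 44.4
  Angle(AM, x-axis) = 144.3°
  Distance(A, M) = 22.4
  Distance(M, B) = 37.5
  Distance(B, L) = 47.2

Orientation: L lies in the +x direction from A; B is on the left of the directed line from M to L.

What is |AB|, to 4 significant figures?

36.88

Checks: |MB| = 37.50 ✓; |BL| = 47.20 ✓.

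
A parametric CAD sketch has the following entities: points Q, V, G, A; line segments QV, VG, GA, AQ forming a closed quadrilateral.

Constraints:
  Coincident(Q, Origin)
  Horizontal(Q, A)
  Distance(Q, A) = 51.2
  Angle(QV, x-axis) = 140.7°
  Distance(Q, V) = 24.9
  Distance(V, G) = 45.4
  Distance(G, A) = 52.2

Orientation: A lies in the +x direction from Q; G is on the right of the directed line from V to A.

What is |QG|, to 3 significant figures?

23.4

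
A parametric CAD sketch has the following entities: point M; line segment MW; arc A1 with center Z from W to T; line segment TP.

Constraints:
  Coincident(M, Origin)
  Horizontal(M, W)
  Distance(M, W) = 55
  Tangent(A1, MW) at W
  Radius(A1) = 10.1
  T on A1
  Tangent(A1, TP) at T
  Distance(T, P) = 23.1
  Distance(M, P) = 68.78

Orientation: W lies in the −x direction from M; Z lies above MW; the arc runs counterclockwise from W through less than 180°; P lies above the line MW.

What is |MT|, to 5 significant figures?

49.115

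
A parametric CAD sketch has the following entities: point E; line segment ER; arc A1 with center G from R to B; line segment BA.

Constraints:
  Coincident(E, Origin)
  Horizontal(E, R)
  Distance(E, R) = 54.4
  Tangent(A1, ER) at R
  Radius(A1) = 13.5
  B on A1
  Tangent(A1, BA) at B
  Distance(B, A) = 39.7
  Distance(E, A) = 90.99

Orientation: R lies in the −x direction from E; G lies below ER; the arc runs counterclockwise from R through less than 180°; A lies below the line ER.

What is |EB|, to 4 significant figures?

68.34

Checks: ∠(GR, RE) = 90.00° ✓; |GR| = 13.50 ✓; |GB| = 13.50 ✓; ∠(GB, BA) = 90.00° ✓; |BA| = 39.70 ✓; |EA| = 90.99 ✓.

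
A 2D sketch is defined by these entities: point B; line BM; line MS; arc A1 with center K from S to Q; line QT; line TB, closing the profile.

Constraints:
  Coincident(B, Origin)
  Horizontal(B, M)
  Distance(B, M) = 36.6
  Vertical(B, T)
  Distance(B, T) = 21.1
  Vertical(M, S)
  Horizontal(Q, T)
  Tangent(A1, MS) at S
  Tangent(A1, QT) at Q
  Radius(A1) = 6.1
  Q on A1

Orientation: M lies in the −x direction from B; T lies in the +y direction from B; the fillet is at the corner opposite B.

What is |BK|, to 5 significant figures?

33.989

B and T share the same x with |BT| = 21.1 and T on the +y side, so T = (0.0000, 21.100). The virtual corner opposite B is at (-36.600, 21.100). A1 meets MS tangentially, so KS is at right angles to MS and A1 meets QT tangentially, so KQ is at right angles to QT, with radius 6.1, so the center K sits 6.1 in from both sides at K = (-30.500, 15.000). Then |BK| = |K − B| = 33.989.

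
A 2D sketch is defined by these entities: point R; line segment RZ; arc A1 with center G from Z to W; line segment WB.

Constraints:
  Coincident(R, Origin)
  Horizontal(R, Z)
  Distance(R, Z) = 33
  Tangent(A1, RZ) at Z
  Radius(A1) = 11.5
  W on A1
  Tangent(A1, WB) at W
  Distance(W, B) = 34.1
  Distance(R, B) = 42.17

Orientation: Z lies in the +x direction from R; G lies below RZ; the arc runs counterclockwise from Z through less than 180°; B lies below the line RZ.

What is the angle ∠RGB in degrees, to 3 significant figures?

72.9°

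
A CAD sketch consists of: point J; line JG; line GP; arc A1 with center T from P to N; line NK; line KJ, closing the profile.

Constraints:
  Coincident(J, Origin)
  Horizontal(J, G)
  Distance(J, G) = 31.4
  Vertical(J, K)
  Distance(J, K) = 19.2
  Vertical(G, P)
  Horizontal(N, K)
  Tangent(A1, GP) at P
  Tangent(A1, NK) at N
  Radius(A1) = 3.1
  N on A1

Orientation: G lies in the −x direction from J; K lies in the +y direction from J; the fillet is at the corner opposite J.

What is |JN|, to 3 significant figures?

34.2

J is at the origin; JG is horizontal with |JG| = 31.4 and G on the −x side, so G = (-31.4, 0.00). J and K share the same x with |JK| = 19.2 and K on the +y side, so K = (0.00, 19.2). The virtual corner opposite J is at (-31.4, 19.2). The tangent condition forces TP to be normal to GP and tangency of A1 to NK means the radius TN is perpendicular to NK, with radius 3.1, so the center T sits 3.1 in from both sides at T = (-28.3, 16.1). That places the tangent points at P = (-31.4, 16.1) on GP and N = (-28.3, 19.2) on NK. Then |JN| = |N − J| = 34.2.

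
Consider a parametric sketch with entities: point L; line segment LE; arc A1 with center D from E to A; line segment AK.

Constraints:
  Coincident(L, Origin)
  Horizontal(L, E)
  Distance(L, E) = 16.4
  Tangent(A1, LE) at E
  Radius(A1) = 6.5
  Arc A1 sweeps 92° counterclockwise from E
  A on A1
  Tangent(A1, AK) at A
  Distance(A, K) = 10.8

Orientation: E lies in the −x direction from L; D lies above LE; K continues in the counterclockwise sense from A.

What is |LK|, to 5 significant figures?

20.314

On A1, E sits at bearing -90° from D; a 92° counterclockwise sweep puts A at bearing 2°, so A = D + 6.5·(cos 2°, sin 2°) = (-9.9040, 6.7268). Tangency of A1 to AK means the radius DA is perpendicular to AK, so AK runs along (−sin 2°, cos 2°); with |AK| = 10.8, K = (-10.281, 17.520). Then |LK| = |K − L| = 20.314.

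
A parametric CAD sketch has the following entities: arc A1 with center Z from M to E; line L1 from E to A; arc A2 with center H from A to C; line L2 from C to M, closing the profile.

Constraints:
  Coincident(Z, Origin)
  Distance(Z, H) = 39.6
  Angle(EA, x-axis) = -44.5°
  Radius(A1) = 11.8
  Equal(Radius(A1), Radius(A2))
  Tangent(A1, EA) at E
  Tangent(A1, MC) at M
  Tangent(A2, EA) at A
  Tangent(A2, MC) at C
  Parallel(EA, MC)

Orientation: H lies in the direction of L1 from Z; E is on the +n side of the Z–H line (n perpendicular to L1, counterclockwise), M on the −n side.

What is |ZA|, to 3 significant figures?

41.3

Tangency of A1 to both parallel lines with radius 11.8 puts E and M at Z ± 11.8·n: E = (8.27, 8.42), M = (-8.27, -8.42). Equal radii place A and C the same way about H: A = H + 11.8·n = (36.5, -19.3), C = H − 11.8·n = (20.0, -36.2). Then |ZA| = |A − Z| = 41.3.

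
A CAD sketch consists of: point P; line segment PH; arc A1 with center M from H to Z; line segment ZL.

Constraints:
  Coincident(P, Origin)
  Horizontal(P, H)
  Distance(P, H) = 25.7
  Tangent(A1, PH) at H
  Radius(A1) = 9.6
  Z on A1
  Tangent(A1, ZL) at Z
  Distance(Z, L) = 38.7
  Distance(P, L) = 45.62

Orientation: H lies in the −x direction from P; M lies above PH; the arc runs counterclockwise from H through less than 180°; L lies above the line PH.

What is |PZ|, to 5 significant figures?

17.946

Checks: |MZ| = 9.600 ✓; ∠(MZ, ZL) = 90.00° ✓; |ZL| = 38.70 ✓; |PL| = 45.62 ✓.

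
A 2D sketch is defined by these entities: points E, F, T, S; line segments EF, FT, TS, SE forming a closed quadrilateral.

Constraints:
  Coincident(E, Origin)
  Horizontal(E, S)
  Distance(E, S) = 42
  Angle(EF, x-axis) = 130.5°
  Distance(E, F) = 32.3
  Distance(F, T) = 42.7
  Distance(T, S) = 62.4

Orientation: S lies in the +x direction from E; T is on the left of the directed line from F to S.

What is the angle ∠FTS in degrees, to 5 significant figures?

77.563°

Checks: |FT| = 42.70 ✓; |TS| = 62.40 ✓.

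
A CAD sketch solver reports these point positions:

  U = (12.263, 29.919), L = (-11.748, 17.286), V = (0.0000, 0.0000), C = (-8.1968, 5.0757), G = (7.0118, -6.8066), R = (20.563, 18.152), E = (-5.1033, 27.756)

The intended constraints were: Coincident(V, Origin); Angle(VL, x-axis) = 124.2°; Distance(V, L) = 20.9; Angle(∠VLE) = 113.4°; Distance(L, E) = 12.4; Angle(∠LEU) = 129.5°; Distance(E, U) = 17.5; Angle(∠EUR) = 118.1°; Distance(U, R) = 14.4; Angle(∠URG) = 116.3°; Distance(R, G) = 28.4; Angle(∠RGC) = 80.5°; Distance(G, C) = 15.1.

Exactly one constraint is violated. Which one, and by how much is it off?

Distance(G, C) = 15.1 — off by 4.20.

V = (0.00, 0.00) ✓; VL at 124.2° ✓; |VL| = 20.90 ✓; ∠VLE = 113.4° ✓; |LE| = 12.40 ✓; ∠LEU = 129.5° ✓; |EU| = 17.50 ✓; ∠EUR = 118.1° ✓; |UR| = 14.40 ✓; ∠URG = 116.3° ✓; |RG| = 28.40 ✓; ∠RGC = 80.50° ✓; |GC| = 19.30 ✗.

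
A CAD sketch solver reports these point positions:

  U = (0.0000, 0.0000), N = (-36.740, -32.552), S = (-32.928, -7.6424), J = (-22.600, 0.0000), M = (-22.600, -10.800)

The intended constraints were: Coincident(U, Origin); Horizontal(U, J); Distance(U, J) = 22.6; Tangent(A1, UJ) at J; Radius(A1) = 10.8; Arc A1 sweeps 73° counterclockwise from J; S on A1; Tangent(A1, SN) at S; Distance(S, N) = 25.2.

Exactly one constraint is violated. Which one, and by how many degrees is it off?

Tangent(A1, SN) at S — off by 8.30°.

U = (0.00, 0.00) ✓; U.y = 0.00, J.y = 0.00 ✓; |UJ| = 22.60 ✓; ∠(MJ, JU) = 90.00° ✓; |MJ| = 10.80 ✓; bearing(M→S) − bearing(M→J) = 73.00° ✓; |MS| = 10.80 ✓; ∠(MS, SN) = 81.70° ✗; |SN| = 25.20 ✓.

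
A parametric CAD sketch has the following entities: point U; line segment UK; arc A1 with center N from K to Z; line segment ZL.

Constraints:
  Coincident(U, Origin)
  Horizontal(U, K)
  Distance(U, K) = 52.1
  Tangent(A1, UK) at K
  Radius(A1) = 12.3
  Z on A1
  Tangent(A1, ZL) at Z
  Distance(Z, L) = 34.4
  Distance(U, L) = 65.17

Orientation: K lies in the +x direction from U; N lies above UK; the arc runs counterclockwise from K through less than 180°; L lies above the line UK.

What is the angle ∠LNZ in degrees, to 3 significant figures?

70.3°

Checks: |NZ| = 12.30 ✓; ∠(NZ, ZL) = 90.00° ✓; |ZL| = 34.40 ✓; |UL| = 65.17 ✓.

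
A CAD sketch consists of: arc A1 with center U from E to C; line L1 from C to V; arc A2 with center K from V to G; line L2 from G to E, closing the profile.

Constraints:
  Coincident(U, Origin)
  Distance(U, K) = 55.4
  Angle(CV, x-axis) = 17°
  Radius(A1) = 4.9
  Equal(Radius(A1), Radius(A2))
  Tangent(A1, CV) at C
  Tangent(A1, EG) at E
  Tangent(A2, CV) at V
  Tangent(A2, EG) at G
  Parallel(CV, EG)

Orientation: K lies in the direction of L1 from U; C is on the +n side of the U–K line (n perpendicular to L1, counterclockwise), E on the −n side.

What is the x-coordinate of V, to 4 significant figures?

51.55

The slot axis is L1's direction at 17.0°, so u = (cos 17.0°, sin 17.0°) = (0.9563, 0.2924) and n = (−sin 17.0°, cos 17.0°) = (-0.2924, 0.9563). U is at the origin and K lies 55.4 along u from U, so K = 55.4·u = (52.98, 16.20). Tangency of A1 to both parallel lines with radius 4.9 puts C and E at U ± 4.9·n: C = (-1.433, 4.686), E = (1.433, -4.686). Equal radii place V and G the same way about K: V = K + 4.9·n = (51.55, 20.88), G = K − 4.9·n = (54.41, 11.51). So V.x = 51.55.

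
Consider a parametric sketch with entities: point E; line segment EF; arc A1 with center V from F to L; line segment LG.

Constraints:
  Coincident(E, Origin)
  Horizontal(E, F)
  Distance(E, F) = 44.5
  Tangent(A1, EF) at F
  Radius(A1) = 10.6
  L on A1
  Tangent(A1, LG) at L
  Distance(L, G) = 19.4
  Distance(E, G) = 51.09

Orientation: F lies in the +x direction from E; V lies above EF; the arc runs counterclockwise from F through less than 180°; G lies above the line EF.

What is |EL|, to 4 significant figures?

55.34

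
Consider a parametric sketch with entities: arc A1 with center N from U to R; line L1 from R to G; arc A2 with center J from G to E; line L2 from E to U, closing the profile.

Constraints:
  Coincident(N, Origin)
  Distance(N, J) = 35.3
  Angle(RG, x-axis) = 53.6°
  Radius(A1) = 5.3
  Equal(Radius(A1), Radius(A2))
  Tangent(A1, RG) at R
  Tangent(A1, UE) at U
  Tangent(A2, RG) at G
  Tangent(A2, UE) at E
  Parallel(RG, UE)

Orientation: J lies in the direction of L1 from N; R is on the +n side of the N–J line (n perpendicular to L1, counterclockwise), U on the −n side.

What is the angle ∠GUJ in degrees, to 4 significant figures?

8.175°

Tangency of A1 to both parallel lines with radius 5.3 puts R and U at N ± 5.3·n: R = (-4.266, 3.145), U = (4.266, -3.145). Equal radii place G and E the same way about J: G = J + 5.3·n = (16.68, 31.56), E = J − 5.3·n = (25.21, 25.27). Then cos ∠GUJ = UG·UJ / (|UG||UJ|), giving 8.175°.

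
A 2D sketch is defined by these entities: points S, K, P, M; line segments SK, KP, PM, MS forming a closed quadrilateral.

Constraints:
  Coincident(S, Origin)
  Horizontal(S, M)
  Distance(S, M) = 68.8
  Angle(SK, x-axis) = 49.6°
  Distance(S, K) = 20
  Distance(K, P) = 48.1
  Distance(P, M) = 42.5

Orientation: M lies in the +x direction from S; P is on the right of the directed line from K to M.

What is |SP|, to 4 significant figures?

44.99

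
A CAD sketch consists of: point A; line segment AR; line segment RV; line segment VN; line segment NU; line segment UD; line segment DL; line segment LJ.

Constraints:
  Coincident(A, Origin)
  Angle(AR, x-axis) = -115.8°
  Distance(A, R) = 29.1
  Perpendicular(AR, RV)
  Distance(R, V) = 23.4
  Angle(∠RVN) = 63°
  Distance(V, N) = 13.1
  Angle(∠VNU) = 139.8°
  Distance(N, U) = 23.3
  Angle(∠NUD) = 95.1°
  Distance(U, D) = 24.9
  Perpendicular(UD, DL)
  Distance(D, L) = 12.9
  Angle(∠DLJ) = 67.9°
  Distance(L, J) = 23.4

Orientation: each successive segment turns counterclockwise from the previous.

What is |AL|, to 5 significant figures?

36.691

∠NUD = 95.1° gives UD at -143.70° from the x-axis; with |UD| = 24.9, D = (-27.348, -20.550). The perpendicularity gives DL at right angles to UD, so DL runs at -53.700°; with |DL| = 12.9, L = (-19.711, -30.947). Then |AL| = |L − A| = 36.691.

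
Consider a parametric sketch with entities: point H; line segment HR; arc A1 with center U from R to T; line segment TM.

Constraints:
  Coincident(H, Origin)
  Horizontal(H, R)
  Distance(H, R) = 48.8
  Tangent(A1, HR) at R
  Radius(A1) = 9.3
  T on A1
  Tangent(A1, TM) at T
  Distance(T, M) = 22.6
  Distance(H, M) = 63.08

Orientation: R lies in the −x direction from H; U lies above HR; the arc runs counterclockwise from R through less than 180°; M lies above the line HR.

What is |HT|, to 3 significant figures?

43.5

H is at the origin; HR is horizontal with |HR| = 48.8 and R on the −x side, so R = (-48.8, 0.00). The tangent condition forces UR to be normal to HR, so U = R + (0, 9.3) = (-48.8, 9.30). Since UT ⟂ TM (tangency), |UM| = √(9.3² + 22.6²) = 24.4 regardless of where T sits on A1. So M lies on both circle(H, 63.08) and circle(U, 24.4); the above-HR intersection is M = (-53.6, 33.3). T is the foot of the tangent from M: T = (-41.1, 14.5).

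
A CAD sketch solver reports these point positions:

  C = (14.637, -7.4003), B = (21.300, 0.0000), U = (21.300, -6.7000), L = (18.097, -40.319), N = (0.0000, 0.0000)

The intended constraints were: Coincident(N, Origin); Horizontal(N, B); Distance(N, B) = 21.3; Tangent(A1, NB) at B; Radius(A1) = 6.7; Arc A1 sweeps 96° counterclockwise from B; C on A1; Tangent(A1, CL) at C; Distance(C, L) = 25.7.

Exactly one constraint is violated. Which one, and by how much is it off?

Distance(C, L) = 25.7 — off by 7.40.

N = (0.00, 0.00) ✓; N.y = 0.00, B.y = 0.00 ✓; |NB| = 21.30 ✓; ∠(UB, BN) = 90.00° ✓; |UB| = 6.700 ✓; bearing(U→C) − bearing(U→B) = 96.00° ✓; |UC| = 6.700 ✓; ∠(UC, CL) = 90.00° ✓; |CL| = 33.10 ✗.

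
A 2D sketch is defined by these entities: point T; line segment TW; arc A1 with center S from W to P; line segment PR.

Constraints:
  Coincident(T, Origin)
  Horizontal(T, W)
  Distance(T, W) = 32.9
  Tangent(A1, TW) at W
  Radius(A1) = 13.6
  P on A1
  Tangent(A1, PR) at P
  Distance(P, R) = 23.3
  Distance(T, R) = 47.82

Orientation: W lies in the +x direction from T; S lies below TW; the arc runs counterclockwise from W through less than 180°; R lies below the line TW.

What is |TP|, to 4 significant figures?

26.45

Checks: |SW| = 13.60 ✓; |SP| = 13.60 ✓; ∠(SP, PR) = 90.00° ✓; |PR| = 23.30 ✓; |TR| = 47.82 ✓.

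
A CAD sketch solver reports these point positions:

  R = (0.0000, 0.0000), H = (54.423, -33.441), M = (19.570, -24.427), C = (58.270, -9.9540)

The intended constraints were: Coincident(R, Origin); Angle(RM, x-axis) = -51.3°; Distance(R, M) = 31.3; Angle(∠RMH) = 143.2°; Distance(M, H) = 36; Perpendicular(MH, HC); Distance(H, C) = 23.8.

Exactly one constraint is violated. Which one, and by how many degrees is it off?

Perpendicular(MH, HC) — off by 5.20°.

R = (0.00, 0.00) ✓; RM at -51.30° ✓; |RM| = 31.30 ✓; ∠RMH = 143.2° ✓; |MH| = 36.00 ✓; ∠(MH, HC) = 95.20° ✗; |HC| = 23.80 ✓.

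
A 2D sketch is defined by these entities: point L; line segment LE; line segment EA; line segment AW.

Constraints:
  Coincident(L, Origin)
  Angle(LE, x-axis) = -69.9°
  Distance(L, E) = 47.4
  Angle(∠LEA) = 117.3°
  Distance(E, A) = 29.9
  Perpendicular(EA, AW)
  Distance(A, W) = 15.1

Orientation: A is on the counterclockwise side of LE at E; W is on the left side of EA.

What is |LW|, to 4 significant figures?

58.28

L is at the origin; LE runs at -69.9° with length 47.4, so E = 47.4·(cos -69.9°, sin -69.9°) = (16.29, -44.51). ∠LEA = 117.3°, so EA runs at -69.9° + (180° − 117.3°) = -7.200° from the x-axis; with |EA| = 29.9, A = E + 29.9·(cos -7.200°, sin -7.200°) = (45.95, -48.26). EA ⟂ AW; with |AW| = 15.1 on the left of EA, W = A + 15.1·(0.1253, 0.9921) = (47.85, -33.28). Then |LW| = |W − L| = 58.28.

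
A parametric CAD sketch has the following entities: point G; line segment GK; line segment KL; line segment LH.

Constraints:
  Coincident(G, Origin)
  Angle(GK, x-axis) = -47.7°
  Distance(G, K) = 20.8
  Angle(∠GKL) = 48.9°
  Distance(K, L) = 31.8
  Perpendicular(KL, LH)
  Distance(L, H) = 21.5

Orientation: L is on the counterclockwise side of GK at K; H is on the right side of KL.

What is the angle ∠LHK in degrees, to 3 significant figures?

55.9°

G is at the origin; GK runs at -47.7° with length 20.8, so K = 20.8·(cos -47.7°, sin -47.7°) = (14.0, -15.4). ∠GKL = 48.9°, so KL runs at -47.7° + (180° − 48.9°) = 83.4° from the x-axis; with |KL| = 31.8, L = K + 31.8·(cos 83.4°, sin 83.4°) = (17.7, 16.2). KL ⟂ LH; with |LH| = 21.5 on the right of KL, H = L + 21.5·(0.993, -0.115) = (39.0, 13.7). Then cos ∠LHK = HL·HK / (|HL||HK|), giving 55.9°.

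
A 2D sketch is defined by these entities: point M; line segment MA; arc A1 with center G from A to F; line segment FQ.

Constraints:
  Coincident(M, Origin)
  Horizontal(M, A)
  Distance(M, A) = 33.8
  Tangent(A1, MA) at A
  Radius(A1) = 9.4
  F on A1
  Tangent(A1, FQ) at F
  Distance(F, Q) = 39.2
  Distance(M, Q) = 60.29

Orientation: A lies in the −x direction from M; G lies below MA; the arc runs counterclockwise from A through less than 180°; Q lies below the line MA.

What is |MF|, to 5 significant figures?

44.476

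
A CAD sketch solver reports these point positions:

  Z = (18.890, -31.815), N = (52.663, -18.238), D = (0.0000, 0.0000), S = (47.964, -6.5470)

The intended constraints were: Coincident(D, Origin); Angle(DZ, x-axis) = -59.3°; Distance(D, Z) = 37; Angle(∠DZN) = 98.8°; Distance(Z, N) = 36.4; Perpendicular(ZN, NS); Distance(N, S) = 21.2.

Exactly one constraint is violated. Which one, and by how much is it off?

Distance(N, S) = 21.2 — off by 8.60.

D = (0.00, 0.00) ✓; DZ at -59.30° ✓; |DZ| = 37.00 ✓; ∠DZN = 98.80° ✓; |ZN| = 36.40 ✓; ∠(ZN, NS) = 90.00° ✓; |NS| = 12.60 ✗.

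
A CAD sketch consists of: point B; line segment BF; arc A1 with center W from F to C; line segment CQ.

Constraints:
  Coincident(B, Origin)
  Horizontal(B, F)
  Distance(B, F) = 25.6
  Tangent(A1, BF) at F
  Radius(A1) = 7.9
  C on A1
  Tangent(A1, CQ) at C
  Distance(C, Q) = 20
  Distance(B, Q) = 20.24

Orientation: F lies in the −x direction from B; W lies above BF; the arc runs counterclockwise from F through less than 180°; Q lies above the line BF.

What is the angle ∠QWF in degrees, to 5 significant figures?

120.88°

B is at the origin; BF is horizontal with |BF| = 25.6 and F on the −x side, so F = (-25.600, 0.0000). Since A1 is tangent to BF there, WF ⟂ BF, so W = F + (0, 7.9) = (-25.600, 7.9000). Since WC ⟂ CQ (tangency), |WQ| = √(7.9² + 20.0²) = 21.504 regardless of where C sits on A1. So Q lies on both circle(B, 20.24) and circle(W, 21.504); the above-BF intersection is Q = (-7.1448, 18.937). C is the foot of the tangent from Q: C = (-19.338, 3.0837).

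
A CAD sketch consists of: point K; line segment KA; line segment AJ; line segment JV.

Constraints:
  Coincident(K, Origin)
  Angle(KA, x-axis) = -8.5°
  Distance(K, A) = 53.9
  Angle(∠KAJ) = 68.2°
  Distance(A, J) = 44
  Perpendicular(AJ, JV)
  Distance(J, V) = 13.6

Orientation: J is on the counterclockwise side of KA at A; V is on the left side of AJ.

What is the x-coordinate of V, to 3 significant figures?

30.0

K is at the origin; KA runs at -8.5° with length 53.9, so A = 53.9·(cos -8.5°, sin -8.5°) = (53.3, -7.97). ∠KAJ = 68.2°, so AJ runs at -8.5° + (180° − 68.2°) = 103° from the x-axis; with |AJ| = 44.0, J = A + 44.0·(cos 103°, sin 103°) = (43.2, 34.9). The perpendicularity gives JV at right angles to AJ; with |JV| = 13.6 on the left of AJ, V = J + 13.6·(-0.973, -0.230) = (30.0, 31.7). So V.x = 30.0.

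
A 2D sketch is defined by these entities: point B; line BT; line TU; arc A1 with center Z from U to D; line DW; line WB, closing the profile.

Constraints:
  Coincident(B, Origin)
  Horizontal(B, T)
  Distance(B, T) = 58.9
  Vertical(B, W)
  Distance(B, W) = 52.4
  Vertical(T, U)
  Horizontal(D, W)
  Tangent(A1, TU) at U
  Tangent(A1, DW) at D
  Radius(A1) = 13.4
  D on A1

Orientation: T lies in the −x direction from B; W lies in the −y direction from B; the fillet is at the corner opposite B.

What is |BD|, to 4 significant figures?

69.40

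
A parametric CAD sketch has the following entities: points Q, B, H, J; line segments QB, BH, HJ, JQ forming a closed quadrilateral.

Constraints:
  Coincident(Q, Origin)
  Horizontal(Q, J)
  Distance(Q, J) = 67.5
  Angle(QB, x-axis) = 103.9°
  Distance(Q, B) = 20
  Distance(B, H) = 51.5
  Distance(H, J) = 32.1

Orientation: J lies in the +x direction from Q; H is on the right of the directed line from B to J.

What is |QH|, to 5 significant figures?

38.592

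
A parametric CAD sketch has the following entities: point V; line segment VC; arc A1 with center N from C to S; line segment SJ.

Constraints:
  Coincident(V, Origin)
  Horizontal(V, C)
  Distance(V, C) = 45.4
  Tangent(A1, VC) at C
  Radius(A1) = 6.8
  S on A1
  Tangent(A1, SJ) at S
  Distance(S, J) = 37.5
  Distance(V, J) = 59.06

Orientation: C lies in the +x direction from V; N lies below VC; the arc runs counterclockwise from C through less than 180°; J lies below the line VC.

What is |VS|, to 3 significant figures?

39.2

V is at the origin; VC is horizontal with |VC| = 45.4 and C on the +x side, so C = (45.4, 0.00). Since A1 is tangent to VC there, NC ⟂ VC, so N = C + (0, -6.8) = (45.4, -6.80). Since NS ⟂ SJ (tangency), |NJ| = √(6.8² + 37.5²) = 38.1 regardless of where S sits on A1. So J lies on both circle(V, 59.06) and circle(N, 38.1); the below-VC intersection is J = (39.0, -44.4). S is the foot of the tangent from J: S = (38.6, -6.87).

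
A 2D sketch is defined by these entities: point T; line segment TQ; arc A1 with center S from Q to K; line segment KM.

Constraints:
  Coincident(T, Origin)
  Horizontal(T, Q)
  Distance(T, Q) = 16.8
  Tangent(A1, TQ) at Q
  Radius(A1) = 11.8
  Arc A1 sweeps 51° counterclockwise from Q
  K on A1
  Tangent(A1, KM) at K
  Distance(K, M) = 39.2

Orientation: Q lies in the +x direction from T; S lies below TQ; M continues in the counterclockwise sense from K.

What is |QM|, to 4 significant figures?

48.57

T is at the origin; T and Q share the same y with |TQ| = 16.8 and Q on the +x side, so Q = (16.80, 0.000). The tangent condition forces SQ to be normal to TQ, so S = Q + (0, -11.8) = (16.80, -11.80). On A1, Q sits at bearing 90° from S; a 51° counterclockwise sweep puts K at bearing 141°, so K = S + 11.8·(cos 141°, sin 141°) = (7.630, -4.374). Since A1 is tangent to KM there, SK ⟂ KM, so KM runs along (−sin 141°, cos 141°); with |KM| = 39.2, M = (-17.04, -34.84). Then |QM| = |M − Q| = 48.57.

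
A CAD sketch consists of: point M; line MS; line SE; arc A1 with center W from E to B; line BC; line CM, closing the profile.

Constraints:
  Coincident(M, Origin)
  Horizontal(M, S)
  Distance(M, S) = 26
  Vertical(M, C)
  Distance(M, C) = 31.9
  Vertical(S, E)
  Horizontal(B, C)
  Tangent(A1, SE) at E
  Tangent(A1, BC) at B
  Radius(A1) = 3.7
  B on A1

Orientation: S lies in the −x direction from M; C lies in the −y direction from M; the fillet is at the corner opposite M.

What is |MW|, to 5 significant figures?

35.952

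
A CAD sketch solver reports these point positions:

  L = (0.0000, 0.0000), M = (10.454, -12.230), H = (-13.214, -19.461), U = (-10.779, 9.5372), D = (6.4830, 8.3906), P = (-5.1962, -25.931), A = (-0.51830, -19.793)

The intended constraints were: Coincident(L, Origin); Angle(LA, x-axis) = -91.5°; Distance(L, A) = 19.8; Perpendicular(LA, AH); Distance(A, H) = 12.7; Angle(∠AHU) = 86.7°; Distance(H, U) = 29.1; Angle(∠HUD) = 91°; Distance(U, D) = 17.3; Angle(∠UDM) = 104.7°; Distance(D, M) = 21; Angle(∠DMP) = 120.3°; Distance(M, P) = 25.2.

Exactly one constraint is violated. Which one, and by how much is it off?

Distance(M, P) = 25.2 — off by 4.40.

L = (0.00, 0.00) ✓; LA at -91.50° ✓; |LA| = 19.80 ✓; ∠(LA, AH) = 90.00° ✓; |AH| = 12.70 ✓; ∠AHU = 86.70° ✓; |HU| = 29.10 ✓; ∠HUD = 91.00° ✓; |UD| = 17.30 ✓; ∠UDM = 104.7° ✓; |DM| = 21.00 ✓; ∠DMP = 120.3° ✓; |MP| = 20.80 ✗.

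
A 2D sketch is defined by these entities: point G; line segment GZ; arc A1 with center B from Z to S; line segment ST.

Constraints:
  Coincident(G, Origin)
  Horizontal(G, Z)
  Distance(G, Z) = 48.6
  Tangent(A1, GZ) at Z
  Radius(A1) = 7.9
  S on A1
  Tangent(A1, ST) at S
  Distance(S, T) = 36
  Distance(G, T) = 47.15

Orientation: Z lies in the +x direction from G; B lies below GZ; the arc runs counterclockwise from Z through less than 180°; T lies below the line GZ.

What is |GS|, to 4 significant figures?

41.58

Checks: ∠(BZ, ZG) = 90.00° ✓; |BS| = 7.900 ✓; ∠(BS, ST) = 90.00° ✓; |ST| = 36.00 ✓; |GT| = 47.15 ✓.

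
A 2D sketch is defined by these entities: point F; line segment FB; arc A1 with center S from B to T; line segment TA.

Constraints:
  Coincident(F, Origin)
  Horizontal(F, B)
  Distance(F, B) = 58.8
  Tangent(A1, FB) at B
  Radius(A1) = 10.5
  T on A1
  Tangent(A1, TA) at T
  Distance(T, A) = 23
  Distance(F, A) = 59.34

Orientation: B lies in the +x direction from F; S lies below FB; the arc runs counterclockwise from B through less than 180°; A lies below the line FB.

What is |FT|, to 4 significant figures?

49.48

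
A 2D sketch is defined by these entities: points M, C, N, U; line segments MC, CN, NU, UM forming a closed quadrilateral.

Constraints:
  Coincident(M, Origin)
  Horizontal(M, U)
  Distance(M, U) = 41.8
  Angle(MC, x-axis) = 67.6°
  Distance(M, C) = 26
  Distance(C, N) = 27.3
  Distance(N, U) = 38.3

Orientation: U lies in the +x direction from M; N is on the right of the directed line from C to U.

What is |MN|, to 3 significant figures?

4.38

Checks: |CN| = 27.30 ✓; |NU| = 38.30 ✓.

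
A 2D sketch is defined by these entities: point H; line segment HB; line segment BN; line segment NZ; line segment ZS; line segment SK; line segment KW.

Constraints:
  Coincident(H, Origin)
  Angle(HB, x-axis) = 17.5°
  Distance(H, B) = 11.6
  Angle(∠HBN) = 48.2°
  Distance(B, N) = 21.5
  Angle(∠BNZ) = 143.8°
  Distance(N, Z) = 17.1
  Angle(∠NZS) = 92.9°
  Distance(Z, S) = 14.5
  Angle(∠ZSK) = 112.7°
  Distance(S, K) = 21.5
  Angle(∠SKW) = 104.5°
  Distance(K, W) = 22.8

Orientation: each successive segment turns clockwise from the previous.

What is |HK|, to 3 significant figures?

9.74

H is at the origin; HB runs at 17.5° with length 11.6, so B = (11.1, 3.49). ∠HBN = 48.2° gives BN at -114° from the x-axis; with |BN| = 21.5, N = (2.22, -16.1). ∠BNZ = 143.8° gives NZ at -150° from the x-axis; with |NZ| = 17.1, Z = (-12.7, -24.5). ∠NZS = 92.9° gives ZS at 122° from the x-axis; with |ZS| = 14.5, S = (-20.4, -12.3). ∠ZSK = 112.7° gives SK at 55.1° from the x-axis; with |SK| = 21.5, K = (-8.14, 5.35). Then |HK| = |K − H| = 9.74.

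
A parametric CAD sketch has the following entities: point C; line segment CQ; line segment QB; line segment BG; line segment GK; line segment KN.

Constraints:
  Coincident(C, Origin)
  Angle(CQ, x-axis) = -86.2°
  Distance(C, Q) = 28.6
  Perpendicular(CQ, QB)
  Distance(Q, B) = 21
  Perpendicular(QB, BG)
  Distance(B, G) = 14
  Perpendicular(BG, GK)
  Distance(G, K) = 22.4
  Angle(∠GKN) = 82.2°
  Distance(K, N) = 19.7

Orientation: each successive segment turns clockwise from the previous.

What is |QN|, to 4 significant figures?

5.663

C is at the origin; CQ runs at -86.2° with length 28.6, so Q = (1.895, -28.54). CQ is perpendicular to QB, so QB runs at -176.2°; with |QB| = 21.0, B = (-19.06, -29.93). QB ⟂ BG, so BG runs at 93.80°; with |BG| = 14.0, G = (-19.99, -15.96). BG ⟂ GK, so GK runs at 3.800°; with |GK| = 22.4, K = (2.365, -14.48). ∠GKN = 82.2° gives KN at -94.00° from the x-axis; with |KN| = 19.7, N = (0.9903, -34.13). Then |QN| = |N − Q| = 5.663.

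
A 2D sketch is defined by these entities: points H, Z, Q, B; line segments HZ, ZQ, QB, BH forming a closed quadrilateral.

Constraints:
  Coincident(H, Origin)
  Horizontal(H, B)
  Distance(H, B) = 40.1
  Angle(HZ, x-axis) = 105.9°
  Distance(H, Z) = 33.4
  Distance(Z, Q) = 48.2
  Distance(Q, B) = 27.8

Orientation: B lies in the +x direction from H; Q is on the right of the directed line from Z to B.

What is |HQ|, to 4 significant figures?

17.38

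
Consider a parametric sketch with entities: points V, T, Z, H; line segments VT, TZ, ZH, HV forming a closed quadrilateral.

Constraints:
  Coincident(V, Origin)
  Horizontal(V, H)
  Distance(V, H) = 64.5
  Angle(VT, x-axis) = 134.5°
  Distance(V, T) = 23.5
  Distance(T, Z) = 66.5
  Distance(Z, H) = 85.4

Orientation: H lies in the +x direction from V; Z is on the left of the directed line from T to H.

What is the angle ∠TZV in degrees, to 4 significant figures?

17.74°

V is at the origin; VH is horizontal with |VH| = 64.5 and H in +x, so H = (64.5, 0). VT runs at 134.5° with |VT| = 23.5, so T = (-16.47, 16.76). Z is determined by |TZ| = 66.5 and |ZH| = 85.4 together: it lies at the intersection of circle(T, 66.5) and circle(H, 85.4). With |TH| = 82.69, the foot of the radical line on TH is 23.98 from T and the perpendicular offset is √(66.5² − 23.98²) = 62.02. Taking the left-of-TH solution: Z = (19.59, 72.64).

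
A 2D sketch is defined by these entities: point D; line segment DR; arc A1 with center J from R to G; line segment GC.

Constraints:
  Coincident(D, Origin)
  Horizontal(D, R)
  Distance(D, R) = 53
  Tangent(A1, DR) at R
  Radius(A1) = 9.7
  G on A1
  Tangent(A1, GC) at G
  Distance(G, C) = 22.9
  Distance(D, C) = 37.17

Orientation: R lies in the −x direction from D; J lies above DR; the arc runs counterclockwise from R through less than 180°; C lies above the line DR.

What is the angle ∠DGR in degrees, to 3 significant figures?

151°

D is at the origin; DR is horizontal with |DR| = 53.0 and R on the −x side, so R = (-53.0, 0.00). The tangent condition forces JR to be normal to DR, so J = R + (0, 9.7) = (-53.0, 9.70). Since JG ⟂ GC (tangency), |JC| = √(9.7² + 22.9²) = 24.9 regardless of where G sits on A1. So C lies on both circle(D, 37.17) and circle(J, 24.9); the above-DR intersection is C = (-30.8, 20.9). G is the foot of the tangent from C: G = (-45.6, 3.41).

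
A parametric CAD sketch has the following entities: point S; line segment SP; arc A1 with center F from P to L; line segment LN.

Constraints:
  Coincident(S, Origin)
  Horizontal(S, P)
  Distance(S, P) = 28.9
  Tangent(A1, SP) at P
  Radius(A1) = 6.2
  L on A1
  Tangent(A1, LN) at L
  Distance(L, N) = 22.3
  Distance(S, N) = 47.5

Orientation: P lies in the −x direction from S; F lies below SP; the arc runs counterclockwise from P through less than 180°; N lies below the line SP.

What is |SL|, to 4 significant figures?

35.36

Checks: |FL| = 6.200 ✓; ∠(FL, LN) = 90.00° ✓; |LN| = 22.30 ✓; |SN| = 47.50 ✓.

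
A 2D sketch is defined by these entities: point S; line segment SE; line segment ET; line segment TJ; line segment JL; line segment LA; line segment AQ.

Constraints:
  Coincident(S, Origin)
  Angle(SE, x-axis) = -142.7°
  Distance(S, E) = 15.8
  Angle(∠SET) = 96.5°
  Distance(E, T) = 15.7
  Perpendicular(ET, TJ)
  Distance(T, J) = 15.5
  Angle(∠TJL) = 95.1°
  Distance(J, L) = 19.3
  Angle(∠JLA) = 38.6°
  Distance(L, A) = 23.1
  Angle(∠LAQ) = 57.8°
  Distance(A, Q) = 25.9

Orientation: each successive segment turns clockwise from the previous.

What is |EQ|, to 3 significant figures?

32.3

S is at the origin; SE runs at -142.7° with length 15.8, so E = (-12.6, -9.57). ∠SET = 96.5° gives ET at 134° from the x-axis; with |ET| = 15.7, T = (-23.4, 1.76). ET is perpendicular to TJ, so TJ runs at 43.8°; with |TJ| = 15.5, J = (-12.2, 12.5). ∠TJL = 95.1° gives JL at -41.1° from the x-axis; with |JL| = 19.3, L = (2.30, -0.202). ∠JLA = 38.6° gives LA at 178° from the x-axis; with |LA| = 23.1, A = (-20.8, 0.806). ∠LAQ = 57.8° gives AQ at 55.3° from the x-axis; with |AQ| = 25.9, Q = (-6.04, 22.1). Then |EQ| = |Q − E| = 32.3.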